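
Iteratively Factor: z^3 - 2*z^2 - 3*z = (z - 3)*(z^2 + z) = z*(z - 3)*(z + 1)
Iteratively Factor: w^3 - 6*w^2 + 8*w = (w)*(w^2 - 6*w + 8) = w*(w - 4)*(w - 2)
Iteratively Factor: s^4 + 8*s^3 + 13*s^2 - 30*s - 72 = (s + 4)*(s^3 + 4*s^2 - 3*s - 18) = (s + 3)*(s + 4)*(s^2 + s - 6) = (s + 3)^2*(s + 4)*(s - 2)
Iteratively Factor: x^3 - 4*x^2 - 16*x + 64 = (x - 4)*(x^2 - 16) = (x - 4)*(x + 4)*(x - 4)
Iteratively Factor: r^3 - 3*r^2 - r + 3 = (r - 1)*(r^2 - 2*r - 3) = (r - 1)*(r + 1)*(r - 3)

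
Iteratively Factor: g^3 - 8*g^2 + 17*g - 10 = (g - 1)*(g^2 - 7*g + 10) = (g - 5)*(g - 1)*(g - 2)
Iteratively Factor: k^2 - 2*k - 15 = (k + 3)*(k - 5)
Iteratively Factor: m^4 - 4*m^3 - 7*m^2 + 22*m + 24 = (m + 1)*(m^3 - 5*m^2 - 2*m + 24) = (m - 4)*(m + 1)*(m^2 - m - 6) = (m - 4)*(m + 1)*(m + 2)*(m - 3)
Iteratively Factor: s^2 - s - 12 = (s - 4)*(s + 3)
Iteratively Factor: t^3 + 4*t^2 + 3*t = (t)*(t^2 + 4*t + 3) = t*(t + 3)*(t + 1)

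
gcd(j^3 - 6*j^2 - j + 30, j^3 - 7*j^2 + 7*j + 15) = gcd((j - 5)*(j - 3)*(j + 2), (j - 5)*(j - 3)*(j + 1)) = j^2 - 8*j + 15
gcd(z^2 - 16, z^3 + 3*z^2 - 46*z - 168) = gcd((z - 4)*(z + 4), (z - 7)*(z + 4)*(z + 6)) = z + 4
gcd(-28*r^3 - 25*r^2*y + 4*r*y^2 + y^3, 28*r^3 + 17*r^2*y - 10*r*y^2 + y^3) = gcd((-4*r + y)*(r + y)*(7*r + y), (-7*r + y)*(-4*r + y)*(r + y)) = -4*r^2 - 3*r*y + y^2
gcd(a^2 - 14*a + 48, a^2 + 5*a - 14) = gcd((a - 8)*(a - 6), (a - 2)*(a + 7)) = 1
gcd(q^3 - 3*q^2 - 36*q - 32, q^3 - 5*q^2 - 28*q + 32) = q^2 - 4*q - 32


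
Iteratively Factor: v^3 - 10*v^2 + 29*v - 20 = (v - 1)*(v^2 - 9*v + 20) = (v - 4)*(v - 1)*(v - 5)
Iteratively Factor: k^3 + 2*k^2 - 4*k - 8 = (k + 2)*(k^2 - 4) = (k + 2)^2*(k - 2)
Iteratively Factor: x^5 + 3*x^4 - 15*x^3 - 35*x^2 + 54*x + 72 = (x + 1)*(x^4 + 2*x^3 - 17*x^2 - 18*x + 72) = (x - 3)*(x + 1)*(x^3 + 5*x^2 - 2*x - 24) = (x - 3)*(x + 1)*(x + 4)*(x^2 + x - 6) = (x - 3)*(x - 2)*(x + 1)*(x + 4)*(x + 3)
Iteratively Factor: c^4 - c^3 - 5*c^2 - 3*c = (c)*(c^3 - c^2 - 5*c - 3) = c*(c + 1)*(c^2 - 2*c - 3) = c*(c + 1)^2*(c - 3)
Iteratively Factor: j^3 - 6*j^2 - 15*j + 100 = (j - 5)*(j^2 - j - 20) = (j - 5)*(j + 4)*(j - 5)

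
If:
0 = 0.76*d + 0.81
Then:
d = -1.07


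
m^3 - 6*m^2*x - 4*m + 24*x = (m - 2)*(m + 2)*(m - 6*x)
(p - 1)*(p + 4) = p^2 + 3*p - 4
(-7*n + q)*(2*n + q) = -14*n^2 - 5*n*q + q^2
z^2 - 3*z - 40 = (z - 8)*(z + 5)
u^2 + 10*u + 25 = (u + 5)^2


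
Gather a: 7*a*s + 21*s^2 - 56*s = 7*a*s + 21*s^2 - 56*s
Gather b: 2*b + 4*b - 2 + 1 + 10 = 6*b + 9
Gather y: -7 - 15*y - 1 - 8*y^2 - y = -8*y^2 - 16*y - 8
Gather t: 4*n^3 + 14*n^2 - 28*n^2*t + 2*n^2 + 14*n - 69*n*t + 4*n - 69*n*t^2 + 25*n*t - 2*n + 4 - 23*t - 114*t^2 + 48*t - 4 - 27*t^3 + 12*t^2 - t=4*n^3 + 16*n^2 + 16*n - 27*t^3 + t^2*(-69*n - 102) + t*(-28*n^2 - 44*n + 24)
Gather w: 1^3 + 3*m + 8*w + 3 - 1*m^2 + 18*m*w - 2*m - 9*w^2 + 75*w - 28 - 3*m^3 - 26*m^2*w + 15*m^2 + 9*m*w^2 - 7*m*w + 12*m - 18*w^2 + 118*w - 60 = -3*m^3 + 14*m^2 + 13*m + w^2*(9*m - 27) + w*(-26*m^2 + 11*m + 201) - 84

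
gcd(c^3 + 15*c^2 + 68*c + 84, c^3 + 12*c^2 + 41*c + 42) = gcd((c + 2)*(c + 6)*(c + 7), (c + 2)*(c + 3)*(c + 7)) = c^2 + 9*c + 14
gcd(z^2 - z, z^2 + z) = z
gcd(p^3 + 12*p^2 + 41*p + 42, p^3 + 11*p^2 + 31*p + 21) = p^2 + 10*p + 21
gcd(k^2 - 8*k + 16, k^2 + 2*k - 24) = k - 4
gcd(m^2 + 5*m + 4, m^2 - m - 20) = m + 4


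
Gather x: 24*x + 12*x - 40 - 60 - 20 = 36*x - 120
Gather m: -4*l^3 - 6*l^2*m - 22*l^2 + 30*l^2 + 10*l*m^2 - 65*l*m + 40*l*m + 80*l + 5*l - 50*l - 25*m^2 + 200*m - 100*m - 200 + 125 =-4*l^3 + 8*l^2 + 35*l + m^2*(10*l - 25) + m*(-6*l^2 - 25*l + 100) - 75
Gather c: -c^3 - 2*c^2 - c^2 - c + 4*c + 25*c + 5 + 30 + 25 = -c^3 - 3*c^2 + 28*c + 60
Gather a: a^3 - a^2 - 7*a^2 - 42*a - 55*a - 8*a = a^3 - 8*a^2 - 105*a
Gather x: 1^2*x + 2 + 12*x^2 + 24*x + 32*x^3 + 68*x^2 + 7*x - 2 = 32*x^3 + 80*x^2 + 32*x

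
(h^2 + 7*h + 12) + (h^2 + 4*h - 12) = 2*h^2 + 11*h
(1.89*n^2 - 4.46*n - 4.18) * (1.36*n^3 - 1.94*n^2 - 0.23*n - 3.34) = 2.5704*n^5 - 9.7322*n^4 + 2.5329*n^3 + 2.8224*n^2 + 15.8578*n + 13.9612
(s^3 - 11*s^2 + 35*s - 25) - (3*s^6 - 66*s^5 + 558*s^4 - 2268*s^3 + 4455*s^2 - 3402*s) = -3*s^6 + 66*s^5 - 558*s^4 + 2269*s^3 - 4466*s^2 + 3437*s - 25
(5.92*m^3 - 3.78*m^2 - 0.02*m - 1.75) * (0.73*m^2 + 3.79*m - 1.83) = 4.3216*m^5 + 19.6774*m^4 - 25.1744*m^3 + 5.5641*m^2 - 6.5959*m + 3.2025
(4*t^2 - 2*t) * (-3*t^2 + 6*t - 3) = -12*t^4 + 30*t^3 - 24*t^2 + 6*t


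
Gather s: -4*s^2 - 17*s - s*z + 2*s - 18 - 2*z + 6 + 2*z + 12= -4*s^2 + s*(-z - 15)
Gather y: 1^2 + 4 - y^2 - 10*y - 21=-y^2 - 10*y - 16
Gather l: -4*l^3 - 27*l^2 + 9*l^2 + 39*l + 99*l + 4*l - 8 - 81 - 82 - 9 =-4*l^3 - 18*l^2 + 142*l - 180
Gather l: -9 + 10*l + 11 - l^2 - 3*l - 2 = -l^2 + 7*l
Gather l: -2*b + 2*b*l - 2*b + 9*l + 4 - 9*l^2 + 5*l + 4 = -4*b - 9*l^2 + l*(2*b + 14) + 8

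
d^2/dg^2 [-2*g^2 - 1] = -4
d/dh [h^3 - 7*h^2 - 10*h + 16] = 3*h^2 - 14*h - 10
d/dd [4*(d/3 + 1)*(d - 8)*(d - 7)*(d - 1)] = 16*d^3/3 - 52*d^2 + 184*d/3 + 628/3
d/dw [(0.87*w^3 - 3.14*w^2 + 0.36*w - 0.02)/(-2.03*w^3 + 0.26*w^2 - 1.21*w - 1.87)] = (8.88178419700125e-16*w^5 - 6.14800000000001*w^4 - 0.643799999999999*w^3 - 1.2967*w^2 + 11.754*w - 0.6974)/(4.1209*w^6 - 1.0556*w^5 + 4.9802*w^4 + 6.963*w^3 + 0.4917*w^2 + 4.5254*w + 3.4969)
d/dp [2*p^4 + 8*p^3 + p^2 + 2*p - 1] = 8*p^3 + 24*p^2 + 2*p + 2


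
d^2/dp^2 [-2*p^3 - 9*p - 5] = -12*p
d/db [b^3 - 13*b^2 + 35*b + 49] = 3*b^2 - 26*b + 35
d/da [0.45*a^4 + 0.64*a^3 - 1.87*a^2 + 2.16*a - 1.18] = 1.8*a^3 + 1.92*a^2 - 3.74*a + 2.16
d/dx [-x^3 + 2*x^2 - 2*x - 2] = -3*x^2 + 4*x - 2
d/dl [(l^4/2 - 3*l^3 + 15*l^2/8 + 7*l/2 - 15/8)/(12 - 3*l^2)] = (-4*l^5 + 12*l^4 + 32*l^3 - 130*l^2 + 45*l + 56)/(12*(l^4 - 8*l^2 + 16))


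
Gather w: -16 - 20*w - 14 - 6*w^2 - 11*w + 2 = -6*w^2 - 31*w - 28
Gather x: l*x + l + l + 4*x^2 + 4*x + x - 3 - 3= 2*l + 4*x^2 + x*(l + 5) - 6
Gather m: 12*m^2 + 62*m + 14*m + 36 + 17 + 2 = 12*m^2 + 76*m + 55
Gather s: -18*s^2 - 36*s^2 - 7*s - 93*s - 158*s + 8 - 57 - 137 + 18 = -54*s^2 - 258*s - 168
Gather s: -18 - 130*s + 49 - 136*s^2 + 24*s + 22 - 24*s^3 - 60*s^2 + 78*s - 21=-24*s^3 - 196*s^2 - 28*s + 32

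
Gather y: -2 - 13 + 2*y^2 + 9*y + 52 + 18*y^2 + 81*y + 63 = 20*y^2 + 90*y + 100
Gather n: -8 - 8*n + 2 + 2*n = -6*n - 6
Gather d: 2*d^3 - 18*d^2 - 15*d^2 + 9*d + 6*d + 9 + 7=2*d^3 - 33*d^2 + 15*d + 16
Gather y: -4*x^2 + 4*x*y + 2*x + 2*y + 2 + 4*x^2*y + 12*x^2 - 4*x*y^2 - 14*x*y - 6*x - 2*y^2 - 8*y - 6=8*x^2 - 4*x + y^2*(-4*x - 2) + y*(4*x^2 - 10*x - 6) - 4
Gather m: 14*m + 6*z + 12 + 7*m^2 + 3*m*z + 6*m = 7*m^2 + m*(3*z + 20) + 6*z + 12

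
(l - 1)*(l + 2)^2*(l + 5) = l^4 + 8*l^3 + 15*l^2 - 4*l - 20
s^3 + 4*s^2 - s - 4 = (s - 1)*(s + 1)*(s + 4)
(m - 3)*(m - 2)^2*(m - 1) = m^4 - 8*m^3 + 23*m^2 - 28*m + 12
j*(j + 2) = j^2 + 2*j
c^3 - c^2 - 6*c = c*(c - 3)*(c + 2)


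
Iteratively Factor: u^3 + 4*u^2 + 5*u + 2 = (u + 2)*(u^2 + 2*u + 1) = (u + 1)*(u + 2)*(u + 1)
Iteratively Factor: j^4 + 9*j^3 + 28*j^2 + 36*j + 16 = (j + 2)*(j^3 + 7*j^2 + 14*j + 8) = (j + 2)*(j + 4)*(j^2 + 3*j + 2) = (j + 1)*(j + 2)*(j + 4)*(j + 2)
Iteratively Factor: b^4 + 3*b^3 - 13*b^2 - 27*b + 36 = (b - 3)*(b^3 + 6*b^2 + 5*b - 12) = (b - 3)*(b + 4)*(b^2 + 2*b - 3) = (b - 3)*(b - 1)*(b + 4)*(b + 3)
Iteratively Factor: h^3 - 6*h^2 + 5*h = (h - 5)*(h^2 - h) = (h - 5)*(h - 1)*(h)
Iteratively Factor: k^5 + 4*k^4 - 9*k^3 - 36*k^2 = (k)*(k^4 + 4*k^3 - 9*k^2 - 36*k) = k*(k + 3)*(k^3 + k^2 - 12*k) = k^2*(k + 3)*(k^2 + k - 12) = k^2*(k + 3)*(k + 4)*(k - 3)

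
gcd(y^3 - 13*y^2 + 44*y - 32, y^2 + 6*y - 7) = y - 1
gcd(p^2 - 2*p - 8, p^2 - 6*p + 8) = p - 4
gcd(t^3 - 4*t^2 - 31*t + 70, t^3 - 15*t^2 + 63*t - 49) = t - 7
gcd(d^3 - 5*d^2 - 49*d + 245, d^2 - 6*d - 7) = d - 7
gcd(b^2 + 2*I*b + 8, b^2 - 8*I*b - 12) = b - 2*I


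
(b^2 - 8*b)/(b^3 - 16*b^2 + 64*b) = 1/(b - 8)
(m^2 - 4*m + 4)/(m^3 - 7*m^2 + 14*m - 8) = (m - 2)/(m^2 - 5*m + 4)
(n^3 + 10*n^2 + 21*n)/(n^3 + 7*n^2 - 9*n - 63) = n/(n - 3)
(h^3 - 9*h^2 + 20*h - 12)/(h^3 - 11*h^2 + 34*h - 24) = (h - 2)/(h - 4)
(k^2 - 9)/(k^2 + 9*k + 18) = (k - 3)/(k + 6)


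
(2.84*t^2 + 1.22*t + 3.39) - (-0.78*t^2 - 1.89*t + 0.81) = 3.62*t^2 + 3.11*t + 2.58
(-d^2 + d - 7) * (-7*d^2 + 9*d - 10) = 7*d^4 - 16*d^3 + 68*d^2 - 73*d + 70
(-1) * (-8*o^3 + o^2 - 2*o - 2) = 8*o^3 - o^2 + 2*o + 2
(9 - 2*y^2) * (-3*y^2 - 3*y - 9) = 6*y^4 + 6*y^3 - 9*y^2 - 27*y - 81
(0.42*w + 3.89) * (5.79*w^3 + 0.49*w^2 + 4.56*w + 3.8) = 2.4318*w^4 + 22.7289*w^3 + 3.8213*w^2 + 19.3344*w + 14.782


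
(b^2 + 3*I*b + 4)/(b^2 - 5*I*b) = (b^2 + 3*I*b + 4)/(b*(b - 5*I))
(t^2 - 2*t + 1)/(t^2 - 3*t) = (t^2 - 2*t + 1)/(t*(t - 3))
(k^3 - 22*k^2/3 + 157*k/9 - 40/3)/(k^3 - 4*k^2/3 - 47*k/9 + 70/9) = (3*k^2 - 17*k + 24)/(3*k^2 + k - 14)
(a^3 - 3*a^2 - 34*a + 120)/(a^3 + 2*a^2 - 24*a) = (a - 5)/a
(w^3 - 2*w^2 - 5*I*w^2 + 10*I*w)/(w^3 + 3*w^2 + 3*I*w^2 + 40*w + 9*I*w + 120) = w*(w - 2)/(w^2 + w*(3 + 8*I) + 24*I)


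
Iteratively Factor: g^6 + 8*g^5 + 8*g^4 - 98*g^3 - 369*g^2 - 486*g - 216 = (g + 3)*(g^5 + 5*g^4 - 7*g^3 - 77*g^2 - 138*g - 72) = (g + 3)^2*(g^4 + 2*g^3 - 13*g^2 - 38*g - 24) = (g + 1)*(g + 3)^2*(g^3 + g^2 - 14*g - 24) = (g + 1)*(g + 2)*(g + 3)^2*(g^2 - g - 12) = (g + 1)*(g + 2)*(g + 3)^3*(g - 4)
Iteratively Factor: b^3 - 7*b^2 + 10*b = (b - 5)*(b^2 - 2*b) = b*(b - 5)*(b - 2)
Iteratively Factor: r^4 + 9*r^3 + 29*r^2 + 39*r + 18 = (r + 2)*(r^3 + 7*r^2 + 15*r + 9) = (r + 2)*(r + 3)*(r^2 + 4*r + 3) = (r + 2)*(r + 3)^2*(r + 1)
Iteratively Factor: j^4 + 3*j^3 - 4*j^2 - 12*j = (j + 2)*(j^3 + j^2 - 6*j) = j*(j + 2)*(j^2 + j - 6) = j*(j - 2)*(j + 2)*(j + 3)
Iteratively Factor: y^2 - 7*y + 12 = (y - 4)*(y - 3)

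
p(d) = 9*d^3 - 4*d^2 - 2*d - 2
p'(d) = 27*d^2 - 8*d - 2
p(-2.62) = -186.08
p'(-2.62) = 204.30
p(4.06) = 526.26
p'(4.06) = 410.58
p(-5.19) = -1357.55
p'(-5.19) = 766.79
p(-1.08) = -15.84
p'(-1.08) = 38.13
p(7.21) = 3148.89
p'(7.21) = 1343.89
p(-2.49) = -160.76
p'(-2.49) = 185.32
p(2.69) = 138.86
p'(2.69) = 171.85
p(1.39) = 11.66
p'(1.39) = 39.05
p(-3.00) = -275.00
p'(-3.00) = 265.00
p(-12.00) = -16106.00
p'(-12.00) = 3982.00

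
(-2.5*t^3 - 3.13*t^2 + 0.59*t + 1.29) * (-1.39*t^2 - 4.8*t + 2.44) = 3.475*t^5 + 16.3507*t^4 + 8.1039*t^3 - 12.2623*t^2 - 4.7524*t + 3.1476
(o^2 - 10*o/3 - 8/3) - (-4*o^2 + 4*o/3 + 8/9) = 5*o^2 - 14*o/3 - 32/9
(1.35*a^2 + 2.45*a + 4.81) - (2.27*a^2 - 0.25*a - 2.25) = -0.92*a^2 + 2.7*a + 7.06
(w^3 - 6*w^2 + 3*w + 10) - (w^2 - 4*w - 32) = w^3 - 7*w^2 + 7*w + 42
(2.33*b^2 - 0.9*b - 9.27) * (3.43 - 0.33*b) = -0.7689*b^3 + 8.2889*b^2 - 0.0279000000000003*b - 31.7961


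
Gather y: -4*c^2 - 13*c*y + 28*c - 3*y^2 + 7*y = -4*c^2 + 28*c - 3*y^2 + y*(7 - 13*c)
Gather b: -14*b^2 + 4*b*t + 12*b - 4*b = -14*b^2 + b*(4*t + 8)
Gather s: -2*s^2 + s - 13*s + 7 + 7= -2*s^2 - 12*s + 14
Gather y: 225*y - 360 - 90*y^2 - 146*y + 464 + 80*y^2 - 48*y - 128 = -10*y^2 + 31*y - 24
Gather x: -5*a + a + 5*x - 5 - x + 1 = -4*a + 4*x - 4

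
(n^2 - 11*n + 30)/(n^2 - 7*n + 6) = (n - 5)/(n - 1)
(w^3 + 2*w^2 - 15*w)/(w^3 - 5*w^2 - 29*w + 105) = w/(w - 7)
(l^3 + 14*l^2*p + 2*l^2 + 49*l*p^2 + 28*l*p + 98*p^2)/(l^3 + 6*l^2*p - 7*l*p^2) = (-l^2 - 7*l*p - 2*l - 14*p)/(l*(-l + p))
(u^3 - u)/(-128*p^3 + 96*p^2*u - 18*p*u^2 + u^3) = (-u^3 + u)/(128*p^3 - 96*p^2*u + 18*p*u^2 - u^3)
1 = 1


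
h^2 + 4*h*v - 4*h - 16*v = (h - 4)*(h + 4*v)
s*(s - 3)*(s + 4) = s^3 + s^2 - 12*s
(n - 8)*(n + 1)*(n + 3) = n^3 - 4*n^2 - 29*n - 24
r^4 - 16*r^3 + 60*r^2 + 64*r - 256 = (r - 8)^2*(r - 2)*(r + 2)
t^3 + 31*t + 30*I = (t - 6*I)*(t + I)*(t + 5*I)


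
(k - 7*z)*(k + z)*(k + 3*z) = k^3 - 3*k^2*z - 25*k*z^2 - 21*z^3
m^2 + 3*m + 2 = (m + 1)*(m + 2)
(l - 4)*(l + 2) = l^2 - 2*l - 8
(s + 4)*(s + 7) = s^2 + 11*s + 28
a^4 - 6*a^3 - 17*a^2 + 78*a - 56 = (a - 7)*(a - 2)*(a - 1)*(a + 4)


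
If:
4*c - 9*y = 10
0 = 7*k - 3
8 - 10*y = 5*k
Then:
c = 1069/280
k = 3/7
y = 41/70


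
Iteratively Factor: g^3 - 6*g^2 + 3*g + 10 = (g - 2)*(g^2 - 4*g - 5) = (g - 2)*(g + 1)*(g - 5)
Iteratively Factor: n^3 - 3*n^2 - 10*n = (n + 2)*(n^2 - 5*n) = (n - 5)*(n + 2)*(n)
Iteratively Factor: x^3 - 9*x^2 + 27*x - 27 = (x - 3)*(x^2 - 6*x + 9) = (x - 3)^2*(x - 3)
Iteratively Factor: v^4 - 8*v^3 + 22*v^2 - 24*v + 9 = (v - 3)*(v^3 - 5*v^2 + 7*v - 3) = (v - 3)*(v - 1)*(v^2 - 4*v + 3) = (v - 3)^2*(v - 1)*(v - 1)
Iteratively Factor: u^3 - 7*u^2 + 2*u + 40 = (u - 4)*(u^2 - 3*u - 10) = (u - 5)*(u - 4)*(u + 2)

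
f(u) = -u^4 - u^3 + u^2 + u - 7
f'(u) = -4*u^3 - 3*u^2 + 2*u + 1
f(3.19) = -129.65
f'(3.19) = -153.00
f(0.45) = -6.48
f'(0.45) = 0.93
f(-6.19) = -1205.82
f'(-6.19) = 822.38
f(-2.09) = -14.67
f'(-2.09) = 20.23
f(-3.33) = -85.28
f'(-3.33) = 108.78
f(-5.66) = -825.58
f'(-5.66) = 618.86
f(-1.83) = -10.57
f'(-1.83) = 11.81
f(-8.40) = -4330.85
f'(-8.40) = 2143.34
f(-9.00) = -5767.00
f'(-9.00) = 2656.00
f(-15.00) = -47047.00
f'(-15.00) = 12796.00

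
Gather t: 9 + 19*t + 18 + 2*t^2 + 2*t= 2*t^2 + 21*t + 27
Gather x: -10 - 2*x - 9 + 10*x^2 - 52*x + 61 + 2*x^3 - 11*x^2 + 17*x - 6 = 2*x^3 - x^2 - 37*x + 36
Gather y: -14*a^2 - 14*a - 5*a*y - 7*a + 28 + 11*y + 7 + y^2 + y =-14*a^2 - 21*a + y^2 + y*(12 - 5*a) + 35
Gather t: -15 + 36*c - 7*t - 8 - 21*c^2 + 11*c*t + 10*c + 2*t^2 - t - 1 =-21*c^2 + 46*c + 2*t^2 + t*(11*c - 8) - 24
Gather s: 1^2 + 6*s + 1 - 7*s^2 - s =-7*s^2 + 5*s + 2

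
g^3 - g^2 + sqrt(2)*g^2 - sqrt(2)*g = g*(g - 1)*(g + sqrt(2))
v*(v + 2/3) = v^2 + 2*v/3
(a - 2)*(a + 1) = a^2 - a - 2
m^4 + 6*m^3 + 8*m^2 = m^2*(m + 2)*(m + 4)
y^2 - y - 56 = (y - 8)*(y + 7)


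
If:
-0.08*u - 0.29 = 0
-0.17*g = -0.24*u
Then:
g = -5.12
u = -3.62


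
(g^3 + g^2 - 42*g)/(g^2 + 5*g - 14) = g*(g - 6)/(g - 2)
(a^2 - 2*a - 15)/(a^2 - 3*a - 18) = (a - 5)/(a - 6)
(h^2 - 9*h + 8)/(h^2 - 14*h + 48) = (h - 1)/(h - 6)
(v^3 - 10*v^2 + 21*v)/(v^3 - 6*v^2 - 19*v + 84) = v/(v + 4)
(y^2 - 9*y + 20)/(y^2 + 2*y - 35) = (y - 4)/(y + 7)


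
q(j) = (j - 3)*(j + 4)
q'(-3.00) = -5.00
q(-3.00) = -6.00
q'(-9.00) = -17.00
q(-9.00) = 60.00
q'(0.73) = 2.46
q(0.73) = -10.74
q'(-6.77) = -12.54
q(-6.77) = 27.06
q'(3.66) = 8.32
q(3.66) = 5.06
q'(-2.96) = -4.92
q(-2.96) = -6.20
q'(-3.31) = -5.62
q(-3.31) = -4.35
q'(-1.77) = -2.54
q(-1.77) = -10.64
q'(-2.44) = -3.88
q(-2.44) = -8.49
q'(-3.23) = -5.46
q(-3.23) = -4.80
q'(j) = 2*j + 1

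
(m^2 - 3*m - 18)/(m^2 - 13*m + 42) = (m + 3)/(m - 7)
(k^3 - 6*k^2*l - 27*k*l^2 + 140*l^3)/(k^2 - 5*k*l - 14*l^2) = (k^2 + k*l - 20*l^2)/(k + 2*l)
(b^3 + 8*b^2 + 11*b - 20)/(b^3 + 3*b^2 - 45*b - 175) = (b^2 + 3*b - 4)/(b^2 - 2*b - 35)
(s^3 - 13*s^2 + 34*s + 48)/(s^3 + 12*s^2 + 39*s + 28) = (s^2 - 14*s + 48)/(s^2 + 11*s + 28)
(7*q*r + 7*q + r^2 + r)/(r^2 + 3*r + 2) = (7*q + r)/(r + 2)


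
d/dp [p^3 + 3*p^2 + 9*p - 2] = 3*p^2 + 6*p + 9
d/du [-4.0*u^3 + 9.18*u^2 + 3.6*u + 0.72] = -12.0*u^2 + 18.36*u + 3.6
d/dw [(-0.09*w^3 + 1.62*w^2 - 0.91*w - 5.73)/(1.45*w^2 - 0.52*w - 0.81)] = (-0.1305*w^4 + 0.0935999999999995*w^3 + 0.6958*w^2 + 13.9926*w - 2.2425)/(2.1025*w^4 - 1.508*w^3 - 2.0786*w^2 + 0.8424*w + 0.6561)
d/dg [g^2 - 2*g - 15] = 2*g - 2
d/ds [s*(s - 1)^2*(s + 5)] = 4*s^3 + 9*s^2 - 18*s + 5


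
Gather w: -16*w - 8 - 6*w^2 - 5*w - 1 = -6*w^2 - 21*w - 9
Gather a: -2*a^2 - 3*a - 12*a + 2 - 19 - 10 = -2*a^2 - 15*a - 27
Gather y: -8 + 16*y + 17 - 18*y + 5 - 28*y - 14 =-30*y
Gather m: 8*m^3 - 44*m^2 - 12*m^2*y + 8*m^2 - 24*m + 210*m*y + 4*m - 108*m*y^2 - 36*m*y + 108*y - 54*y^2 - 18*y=8*m^3 + m^2*(-12*y - 36) + m*(-108*y^2 + 174*y - 20) - 54*y^2 + 90*y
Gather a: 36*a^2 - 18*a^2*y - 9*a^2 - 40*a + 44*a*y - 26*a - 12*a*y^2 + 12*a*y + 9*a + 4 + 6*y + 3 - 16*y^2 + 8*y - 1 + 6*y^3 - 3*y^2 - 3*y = a^2*(27 - 18*y) + a*(-12*y^2 + 56*y - 57) + 6*y^3 - 19*y^2 + 11*y + 6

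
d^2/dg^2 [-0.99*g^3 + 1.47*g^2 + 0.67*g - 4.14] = 2.94 - 5.94*g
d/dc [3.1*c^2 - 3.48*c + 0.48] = 6.2*c - 3.48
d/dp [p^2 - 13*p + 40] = 2*p - 13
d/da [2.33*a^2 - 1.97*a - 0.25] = 4.66*a - 1.97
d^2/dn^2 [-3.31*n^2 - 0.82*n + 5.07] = -6.62000000000000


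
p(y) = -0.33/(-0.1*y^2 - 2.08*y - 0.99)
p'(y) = -0.33*(0.2*y + 2.08)/(-0.1*y^2 - 2.08*y - 0.99)^2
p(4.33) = 0.03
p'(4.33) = -0.01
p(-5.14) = -0.05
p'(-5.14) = -0.01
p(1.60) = 0.07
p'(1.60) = -0.04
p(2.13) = 0.06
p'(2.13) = -0.02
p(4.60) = 0.03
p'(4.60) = -0.01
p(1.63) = 0.07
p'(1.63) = -0.04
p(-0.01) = 0.34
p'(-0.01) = -0.73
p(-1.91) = -0.13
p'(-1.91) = -0.08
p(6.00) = 0.02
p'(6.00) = -0.00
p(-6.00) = -0.04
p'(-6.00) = -0.00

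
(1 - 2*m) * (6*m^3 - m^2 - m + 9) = -12*m^4 + 8*m^3 + m^2 - 19*m + 9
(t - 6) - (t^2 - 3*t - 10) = -t^2 + 4*t + 4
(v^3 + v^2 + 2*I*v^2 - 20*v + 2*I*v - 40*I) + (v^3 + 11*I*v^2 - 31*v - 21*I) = 2*v^3 + v^2 + 13*I*v^2 - 51*v + 2*I*v - 61*I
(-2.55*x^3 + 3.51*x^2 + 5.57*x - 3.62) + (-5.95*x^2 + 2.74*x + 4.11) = -2.55*x^3 - 2.44*x^2 + 8.31*x + 0.49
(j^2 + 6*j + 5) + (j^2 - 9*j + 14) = 2*j^2 - 3*j + 19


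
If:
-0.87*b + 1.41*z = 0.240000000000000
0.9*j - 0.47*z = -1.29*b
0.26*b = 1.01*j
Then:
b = 0.06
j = 0.02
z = 0.21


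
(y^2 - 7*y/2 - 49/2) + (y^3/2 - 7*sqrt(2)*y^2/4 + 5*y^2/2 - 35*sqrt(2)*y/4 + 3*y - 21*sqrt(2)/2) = y^3/2 - 7*sqrt(2)*y^2/4 + 7*y^2/2 - 35*sqrt(2)*y/4 - y/2 - 49/2 - 21*sqrt(2)/2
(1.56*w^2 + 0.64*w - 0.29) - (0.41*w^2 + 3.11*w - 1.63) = 1.15*w^2 - 2.47*w + 1.34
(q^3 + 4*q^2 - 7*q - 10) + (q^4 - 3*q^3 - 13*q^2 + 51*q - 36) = q^4 - 2*q^3 - 9*q^2 + 44*q - 46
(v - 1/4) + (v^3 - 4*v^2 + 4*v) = v^3 - 4*v^2 + 5*v - 1/4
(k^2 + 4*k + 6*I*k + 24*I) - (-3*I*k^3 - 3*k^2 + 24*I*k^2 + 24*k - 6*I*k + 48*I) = 3*I*k^3 + 4*k^2 - 24*I*k^2 - 20*k + 12*I*k - 24*I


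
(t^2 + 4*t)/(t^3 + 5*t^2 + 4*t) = 1/(t + 1)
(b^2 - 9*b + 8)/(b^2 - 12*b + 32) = (b - 1)/(b - 4)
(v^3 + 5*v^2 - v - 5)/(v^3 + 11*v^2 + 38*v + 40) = (v^2 - 1)/(v^2 + 6*v + 8)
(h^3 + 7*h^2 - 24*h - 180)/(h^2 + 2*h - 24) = (h^2 + h - 30)/(h - 4)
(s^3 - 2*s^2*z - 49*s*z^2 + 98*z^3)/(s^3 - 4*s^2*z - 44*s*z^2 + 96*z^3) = (-s^2 + 49*z^2)/(-s^2 + 2*s*z + 48*z^2)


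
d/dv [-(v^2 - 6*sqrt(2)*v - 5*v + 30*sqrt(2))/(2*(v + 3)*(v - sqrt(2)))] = (-8*v^2 - 5*sqrt(2)*v^2 + 66*sqrt(2)*v - 96 + 75*sqrt(2))/(2*(v^4 - 2*sqrt(2)*v^3 + 6*v^3 - 12*sqrt(2)*v^2 + 11*v^2 - 18*sqrt(2)*v + 12*v + 18))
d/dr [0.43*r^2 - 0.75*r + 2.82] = 0.86*r - 0.75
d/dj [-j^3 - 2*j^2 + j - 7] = -3*j^2 - 4*j + 1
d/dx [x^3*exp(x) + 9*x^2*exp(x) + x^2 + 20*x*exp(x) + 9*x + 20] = x^3*exp(x) + 12*x^2*exp(x) + 38*x*exp(x) + 2*x + 20*exp(x) + 9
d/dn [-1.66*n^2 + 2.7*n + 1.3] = 2.7 - 3.32*n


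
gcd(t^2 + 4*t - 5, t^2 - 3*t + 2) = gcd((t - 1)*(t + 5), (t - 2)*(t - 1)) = t - 1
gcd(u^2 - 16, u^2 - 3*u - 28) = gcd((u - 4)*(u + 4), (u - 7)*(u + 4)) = u + 4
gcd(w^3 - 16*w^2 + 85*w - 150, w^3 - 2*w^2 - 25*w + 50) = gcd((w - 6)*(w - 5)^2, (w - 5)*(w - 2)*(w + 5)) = w - 5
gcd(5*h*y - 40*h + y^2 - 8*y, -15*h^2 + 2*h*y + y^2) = 5*h + y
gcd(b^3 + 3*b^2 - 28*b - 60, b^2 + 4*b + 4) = b + 2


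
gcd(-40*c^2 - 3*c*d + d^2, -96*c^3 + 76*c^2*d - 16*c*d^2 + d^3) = 8*c - d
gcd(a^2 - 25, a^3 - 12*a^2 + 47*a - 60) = a - 5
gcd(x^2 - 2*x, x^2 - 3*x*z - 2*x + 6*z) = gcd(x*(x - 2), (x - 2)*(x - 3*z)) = x - 2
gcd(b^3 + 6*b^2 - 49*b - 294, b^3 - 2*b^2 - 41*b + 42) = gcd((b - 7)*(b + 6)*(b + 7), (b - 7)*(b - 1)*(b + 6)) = b^2 - b - 42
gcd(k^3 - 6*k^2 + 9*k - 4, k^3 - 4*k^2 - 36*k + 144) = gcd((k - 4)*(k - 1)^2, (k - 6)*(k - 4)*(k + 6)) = k - 4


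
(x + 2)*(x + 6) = x^2 + 8*x + 12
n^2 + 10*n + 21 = (n + 3)*(n + 7)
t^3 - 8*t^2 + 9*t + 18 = (t - 6)*(t - 3)*(t + 1)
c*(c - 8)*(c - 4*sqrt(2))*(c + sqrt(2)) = c^4 - 8*c^3 - 3*sqrt(2)*c^3 - 8*c^2 + 24*sqrt(2)*c^2 + 64*c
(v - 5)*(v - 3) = v^2 - 8*v + 15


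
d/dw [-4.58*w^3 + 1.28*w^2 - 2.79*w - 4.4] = -13.74*w^2 + 2.56*w - 2.79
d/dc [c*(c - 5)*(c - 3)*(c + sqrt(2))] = 4*c^3 - 24*c^2 + 3*sqrt(2)*c^2 - 16*sqrt(2)*c + 30*c + 15*sqrt(2)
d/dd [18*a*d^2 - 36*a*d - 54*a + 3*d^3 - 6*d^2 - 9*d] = 36*a*d - 36*a + 9*d^2 - 12*d - 9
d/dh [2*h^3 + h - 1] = 6*h^2 + 1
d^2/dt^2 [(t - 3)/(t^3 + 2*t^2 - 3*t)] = 2*(3*t^5 - 12*t^4 - 41*t^3 - 9*t^2 + 54*t - 27)/(t^3*(t^6 + 6*t^5 + 3*t^4 - 28*t^3 - 9*t^2 + 54*t - 27))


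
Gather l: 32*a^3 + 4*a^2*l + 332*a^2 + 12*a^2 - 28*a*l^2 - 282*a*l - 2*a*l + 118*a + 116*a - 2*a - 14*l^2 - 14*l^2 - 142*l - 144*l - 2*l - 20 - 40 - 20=32*a^3 + 344*a^2 + 232*a + l^2*(-28*a - 28) + l*(4*a^2 - 284*a - 288) - 80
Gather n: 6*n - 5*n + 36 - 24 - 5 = n + 7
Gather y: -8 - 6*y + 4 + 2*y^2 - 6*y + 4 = 2*y^2 - 12*y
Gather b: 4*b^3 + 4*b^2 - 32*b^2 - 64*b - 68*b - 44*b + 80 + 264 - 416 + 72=4*b^3 - 28*b^2 - 176*b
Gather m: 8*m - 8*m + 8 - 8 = 0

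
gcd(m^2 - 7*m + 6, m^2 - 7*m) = 1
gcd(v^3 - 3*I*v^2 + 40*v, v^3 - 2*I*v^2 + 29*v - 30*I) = v + 5*I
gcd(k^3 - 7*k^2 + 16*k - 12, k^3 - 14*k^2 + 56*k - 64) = k - 2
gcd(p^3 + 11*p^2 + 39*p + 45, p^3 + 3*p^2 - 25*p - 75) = p^2 + 8*p + 15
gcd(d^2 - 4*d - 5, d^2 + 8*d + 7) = d + 1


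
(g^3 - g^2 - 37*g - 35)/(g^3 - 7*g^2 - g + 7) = (g + 5)/(g - 1)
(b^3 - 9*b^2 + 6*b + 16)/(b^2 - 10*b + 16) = b + 1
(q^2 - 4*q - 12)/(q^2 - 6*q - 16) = (q - 6)/(q - 8)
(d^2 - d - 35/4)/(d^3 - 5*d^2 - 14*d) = (-d^2 + d + 35/4)/(d*(-d^2 + 5*d + 14))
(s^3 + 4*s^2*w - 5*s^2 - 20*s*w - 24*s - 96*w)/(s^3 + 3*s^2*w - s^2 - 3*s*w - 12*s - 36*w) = (s^2 + 4*s*w - 8*s - 32*w)/(s^2 + 3*s*w - 4*s - 12*w)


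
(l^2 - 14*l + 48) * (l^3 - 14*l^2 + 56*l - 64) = l^5 - 28*l^4 + 300*l^3 - 1520*l^2 + 3584*l - 3072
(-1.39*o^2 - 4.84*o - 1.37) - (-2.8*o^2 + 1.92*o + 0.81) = 1.41*o^2 - 6.76*o - 2.18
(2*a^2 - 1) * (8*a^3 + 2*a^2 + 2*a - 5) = 16*a^5 + 4*a^4 - 4*a^3 - 12*a^2 - 2*a + 5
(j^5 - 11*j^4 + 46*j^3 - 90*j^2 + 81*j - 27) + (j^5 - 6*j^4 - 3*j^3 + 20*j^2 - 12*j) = 2*j^5 - 17*j^4 + 43*j^3 - 70*j^2 + 69*j - 27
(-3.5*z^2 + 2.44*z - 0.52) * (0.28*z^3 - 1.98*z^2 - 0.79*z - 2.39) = -0.98*z^5 + 7.6132*z^4 - 2.2118*z^3 + 7.467*z^2 - 5.4208*z + 1.2428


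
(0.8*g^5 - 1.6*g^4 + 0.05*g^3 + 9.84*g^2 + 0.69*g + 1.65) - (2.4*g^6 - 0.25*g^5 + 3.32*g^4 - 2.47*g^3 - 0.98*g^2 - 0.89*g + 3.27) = -2.4*g^6 + 1.05*g^5 - 4.92*g^4 + 2.52*g^3 + 10.82*g^2 + 1.58*g - 1.62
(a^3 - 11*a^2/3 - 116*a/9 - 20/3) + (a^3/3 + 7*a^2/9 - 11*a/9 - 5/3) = 4*a^3/3 - 26*a^2/9 - 127*a/9 - 25/3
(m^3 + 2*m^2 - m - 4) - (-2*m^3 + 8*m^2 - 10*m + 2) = 3*m^3 - 6*m^2 + 9*m - 6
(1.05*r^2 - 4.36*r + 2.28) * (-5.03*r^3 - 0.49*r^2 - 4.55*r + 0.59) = -5.2815*r^5 + 21.4163*r^4 - 14.1095*r^3 + 19.3403*r^2 - 12.9464*r + 1.3452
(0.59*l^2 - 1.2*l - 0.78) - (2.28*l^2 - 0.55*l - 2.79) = -1.69*l^2 - 0.65*l + 2.01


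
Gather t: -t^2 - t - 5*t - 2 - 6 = -t^2 - 6*t - 8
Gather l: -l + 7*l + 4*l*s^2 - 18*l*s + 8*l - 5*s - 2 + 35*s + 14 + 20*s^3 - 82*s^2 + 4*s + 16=l*(4*s^2 - 18*s + 14) + 20*s^3 - 82*s^2 + 34*s + 28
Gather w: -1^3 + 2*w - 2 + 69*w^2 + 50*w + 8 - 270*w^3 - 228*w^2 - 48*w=-270*w^3 - 159*w^2 + 4*w + 5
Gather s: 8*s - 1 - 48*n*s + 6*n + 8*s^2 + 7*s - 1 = 6*n + 8*s^2 + s*(15 - 48*n) - 2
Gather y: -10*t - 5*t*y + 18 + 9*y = -10*t + y*(9 - 5*t) + 18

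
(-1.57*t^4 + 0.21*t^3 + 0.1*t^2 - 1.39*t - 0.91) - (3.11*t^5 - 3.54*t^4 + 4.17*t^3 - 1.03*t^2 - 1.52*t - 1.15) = -3.11*t^5 + 1.97*t^4 - 3.96*t^3 + 1.13*t^2 + 0.13*t + 0.24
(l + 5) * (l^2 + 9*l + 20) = l^3 + 14*l^2 + 65*l + 100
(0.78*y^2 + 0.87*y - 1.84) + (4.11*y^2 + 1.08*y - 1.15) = 4.89*y^2 + 1.95*y - 2.99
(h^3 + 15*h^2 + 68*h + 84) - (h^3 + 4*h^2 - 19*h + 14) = 11*h^2 + 87*h + 70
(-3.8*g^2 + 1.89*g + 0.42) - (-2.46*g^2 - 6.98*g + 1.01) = -1.34*g^2 + 8.87*g - 0.59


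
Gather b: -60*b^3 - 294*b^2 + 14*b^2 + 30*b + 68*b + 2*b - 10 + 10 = -60*b^3 - 280*b^2 + 100*b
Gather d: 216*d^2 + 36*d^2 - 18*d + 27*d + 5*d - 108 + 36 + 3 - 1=252*d^2 + 14*d - 70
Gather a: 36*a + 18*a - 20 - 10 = 54*a - 30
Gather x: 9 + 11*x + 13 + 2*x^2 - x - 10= 2*x^2 + 10*x + 12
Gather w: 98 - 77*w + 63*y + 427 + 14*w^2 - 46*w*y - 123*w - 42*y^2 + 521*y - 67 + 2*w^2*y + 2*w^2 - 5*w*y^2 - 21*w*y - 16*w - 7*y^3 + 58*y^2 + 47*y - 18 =w^2*(2*y + 16) + w*(-5*y^2 - 67*y - 216) - 7*y^3 + 16*y^2 + 631*y + 440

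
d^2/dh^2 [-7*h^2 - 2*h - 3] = -14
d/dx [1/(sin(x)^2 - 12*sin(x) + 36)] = -2*cos(x)/(sin(x) - 6)^3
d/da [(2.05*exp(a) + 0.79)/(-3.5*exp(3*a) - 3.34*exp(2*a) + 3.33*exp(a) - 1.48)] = (14.35*exp(3*a) + 15.142*exp(2*a) + 5.2772*exp(a) - 5.6647)*exp(a)/(12.25*exp(6*a) + 23.38*exp(5*a) - 12.1544*exp(4*a) - 11.8844*exp(3*a) + 20.9753*exp(2*a) - 9.8568*exp(a) + 2.1904)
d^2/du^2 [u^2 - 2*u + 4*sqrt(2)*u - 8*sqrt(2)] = 2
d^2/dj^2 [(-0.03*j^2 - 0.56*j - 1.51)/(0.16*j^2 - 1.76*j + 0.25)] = (-0.045568*j^3 - 0.224736*j^2 + 2.685696*j - 9.730502)/(0.004096*j^6 - 0.135168*j^5 + 1.506048*j^4 - 5.874176*j^3 + 2.3532*j^2 - 0.33*j + 0.015625)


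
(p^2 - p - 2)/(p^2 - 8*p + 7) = (p^2 - p - 2)/(p^2 - 8*p + 7)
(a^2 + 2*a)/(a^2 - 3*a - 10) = a/(a - 5)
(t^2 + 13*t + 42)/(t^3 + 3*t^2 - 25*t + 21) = (t + 6)/(t^2 - 4*t + 3)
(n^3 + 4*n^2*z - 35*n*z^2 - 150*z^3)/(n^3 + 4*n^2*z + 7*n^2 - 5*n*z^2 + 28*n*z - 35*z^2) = (-n^2 + n*z + 30*z^2)/(-n^2 + n*z - 7*n + 7*z)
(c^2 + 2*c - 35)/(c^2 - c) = (c^2 + 2*c - 35)/(c*(c - 1))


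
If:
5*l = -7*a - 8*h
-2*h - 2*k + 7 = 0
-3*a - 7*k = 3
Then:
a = -35*l/73 - 220/73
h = 385/146 - 15*l/73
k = 15*l/73 + 63/73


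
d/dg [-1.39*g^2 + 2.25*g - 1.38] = 2.25 - 2.78*g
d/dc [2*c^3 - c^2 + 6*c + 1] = 6*c^2 - 2*c + 6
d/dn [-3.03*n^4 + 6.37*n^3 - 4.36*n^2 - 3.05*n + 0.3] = -12.12*n^3 + 19.11*n^2 - 8.72*n - 3.05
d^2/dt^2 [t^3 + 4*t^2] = 6*t + 8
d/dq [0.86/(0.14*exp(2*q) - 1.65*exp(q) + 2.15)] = (1.419 - 0.2408*exp(q))*exp(q)/(0.14*exp(2*q) - 1.65*exp(q) + 2.15)^2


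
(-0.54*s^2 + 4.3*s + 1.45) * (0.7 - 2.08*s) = 1.1232*s^3 - 9.322*s^2 - 0.00600000000000023*s + 1.015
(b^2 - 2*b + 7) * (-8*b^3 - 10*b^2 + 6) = -8*b^5 + 6*b^4 - 36*b^3 - 64*b^2 - 12*b + 42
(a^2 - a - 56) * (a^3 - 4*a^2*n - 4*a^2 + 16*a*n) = a^5 - 4*a^4*n - 5*a^4 + 20*a^3*n - 52*a^3 + 208*a^2*n + 224*a^2 - 896*a*n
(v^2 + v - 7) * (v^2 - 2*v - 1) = v^4 - v^3 - 10*v^2 + 13*v + 7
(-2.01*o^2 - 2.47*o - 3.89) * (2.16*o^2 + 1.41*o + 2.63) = -4.3416*o^4 - 8.1693*o^3 - 17.1714*o^2 - 11.981*o - 10.2307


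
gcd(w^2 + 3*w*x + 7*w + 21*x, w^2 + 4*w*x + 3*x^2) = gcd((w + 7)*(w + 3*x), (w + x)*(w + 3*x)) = w + 3*x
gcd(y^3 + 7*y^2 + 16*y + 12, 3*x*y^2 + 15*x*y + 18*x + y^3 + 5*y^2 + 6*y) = y^2 + 5*y + 6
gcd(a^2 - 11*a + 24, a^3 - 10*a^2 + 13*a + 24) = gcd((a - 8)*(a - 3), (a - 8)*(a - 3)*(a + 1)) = a^2 - 11*a + 24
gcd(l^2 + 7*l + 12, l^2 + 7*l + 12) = l^2 + 7*l + 12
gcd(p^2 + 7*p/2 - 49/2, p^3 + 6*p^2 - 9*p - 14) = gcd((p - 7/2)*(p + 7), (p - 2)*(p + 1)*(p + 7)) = p + 7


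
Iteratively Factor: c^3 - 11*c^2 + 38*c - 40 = (c - 5)*(c^2 - 6*c + 8) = (c - 5)*(c - 2)*(c - 4)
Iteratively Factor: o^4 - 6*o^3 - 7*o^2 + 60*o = (o - 4)*(o^3 - 2*o^2 - 15*o) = (o - 4)*(o + 3)*(o^2 - 5*o) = (o - 5)*(o - 4)*(o + 3)*(o)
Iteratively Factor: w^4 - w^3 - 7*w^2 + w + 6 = (w - 1)*(w^3 - 7*w - 6) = (w - 1)*(w + 1)*(w^2 - w - 6) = (w - 1)*(w + 1)*(w + 2)*(w - 3)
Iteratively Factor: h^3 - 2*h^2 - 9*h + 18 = (h - 2)*(h^2 - 9) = (h - 2)*(h + 3)*(h - 3)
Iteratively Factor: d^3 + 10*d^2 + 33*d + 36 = (d + 4)*(d^2 + 6*d + 9) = (d + 3)*(d + 4)*(d + 3)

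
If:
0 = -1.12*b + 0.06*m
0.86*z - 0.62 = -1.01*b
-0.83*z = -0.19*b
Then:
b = 0.51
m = 9.59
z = 0.12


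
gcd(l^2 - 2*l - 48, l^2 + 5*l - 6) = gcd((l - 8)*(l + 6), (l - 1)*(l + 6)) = l + 6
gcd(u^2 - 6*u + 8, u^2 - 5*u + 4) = u - 4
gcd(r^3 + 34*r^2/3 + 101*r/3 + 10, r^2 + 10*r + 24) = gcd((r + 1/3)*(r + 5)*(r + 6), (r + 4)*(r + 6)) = r + 6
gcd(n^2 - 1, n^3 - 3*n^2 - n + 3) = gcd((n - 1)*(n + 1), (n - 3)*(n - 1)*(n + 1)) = n^2 - 1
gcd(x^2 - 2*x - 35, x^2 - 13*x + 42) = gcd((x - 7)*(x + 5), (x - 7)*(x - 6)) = x - 7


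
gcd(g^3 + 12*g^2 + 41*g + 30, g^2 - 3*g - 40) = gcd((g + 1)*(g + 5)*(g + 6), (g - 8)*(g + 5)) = g + 5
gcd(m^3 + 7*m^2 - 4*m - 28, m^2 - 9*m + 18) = 1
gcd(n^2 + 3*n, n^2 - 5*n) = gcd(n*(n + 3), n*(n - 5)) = n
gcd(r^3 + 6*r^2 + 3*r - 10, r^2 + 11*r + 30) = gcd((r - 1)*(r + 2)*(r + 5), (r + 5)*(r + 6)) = r + 5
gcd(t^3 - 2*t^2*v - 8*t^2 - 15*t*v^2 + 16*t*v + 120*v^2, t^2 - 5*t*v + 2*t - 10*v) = t - 5*v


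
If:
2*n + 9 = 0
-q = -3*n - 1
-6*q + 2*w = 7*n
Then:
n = -9/2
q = -25/2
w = -213/4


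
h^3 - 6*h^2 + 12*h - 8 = (h - 2)^3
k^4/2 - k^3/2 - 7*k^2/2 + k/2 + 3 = (k/2 + 1)*(k - 3)*(k - 1)*(k + 1)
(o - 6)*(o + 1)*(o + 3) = o^3 - 2*o^2 - 21*o - 18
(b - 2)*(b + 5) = b^2 + 3*b - 10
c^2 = c^2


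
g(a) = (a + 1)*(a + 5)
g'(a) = 2*a + 6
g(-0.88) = 0.49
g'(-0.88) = 4.24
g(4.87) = 57.94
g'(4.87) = 15.74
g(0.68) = 9.54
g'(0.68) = 7.36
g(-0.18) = 3.95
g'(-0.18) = 5.64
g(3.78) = 41.97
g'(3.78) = 13.56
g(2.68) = 28.26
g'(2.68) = 11.36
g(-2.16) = -3.29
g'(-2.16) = 1.68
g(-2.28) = -3.48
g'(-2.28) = 1.44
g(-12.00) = 77.00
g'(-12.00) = -18.00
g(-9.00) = 32.00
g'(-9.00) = -12.00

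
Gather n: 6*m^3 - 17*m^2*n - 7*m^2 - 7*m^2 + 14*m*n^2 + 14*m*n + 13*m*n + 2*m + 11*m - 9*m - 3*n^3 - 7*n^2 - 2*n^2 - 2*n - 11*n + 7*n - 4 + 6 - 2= 6*m^3 - 14*m^2 + 4*m - 3*n^3 + n^2*(14*m - 9) + n*(-17*m^2 + 27*m - 6)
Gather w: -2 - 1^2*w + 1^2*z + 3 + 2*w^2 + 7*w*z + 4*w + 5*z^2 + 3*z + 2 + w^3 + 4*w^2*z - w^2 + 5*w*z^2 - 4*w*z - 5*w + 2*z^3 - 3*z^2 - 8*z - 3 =w^3 + w^2*(4*z + 1) + w*(5*z^2 + 3*z - 2) + 2*z^3 + 2*z^2 - 4*z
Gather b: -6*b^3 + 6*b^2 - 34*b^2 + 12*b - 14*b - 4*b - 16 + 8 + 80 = -6*b^3 - 28*b^2 - 6*b + 72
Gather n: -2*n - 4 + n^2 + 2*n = n^2 - 4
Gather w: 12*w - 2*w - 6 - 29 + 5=10*w - 30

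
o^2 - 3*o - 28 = (o - 7)*(o + 4)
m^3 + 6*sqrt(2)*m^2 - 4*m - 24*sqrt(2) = (m - 2)*(m + 2)*(m + 6*sqrt(2))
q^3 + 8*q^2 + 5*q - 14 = (q - 1)*(q + 2)*(q + 7)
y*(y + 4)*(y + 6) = y^3 + 10*y^2 + 24*y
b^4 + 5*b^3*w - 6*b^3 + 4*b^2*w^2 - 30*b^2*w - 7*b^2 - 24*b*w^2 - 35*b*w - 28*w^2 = (b - 7)*(b + 1)*(b + w)*(b + 4*w)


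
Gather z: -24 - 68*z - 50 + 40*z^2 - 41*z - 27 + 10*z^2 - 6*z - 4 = 50*z^2 - 115*z - 105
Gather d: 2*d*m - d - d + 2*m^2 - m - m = d*(2*m - 2) + 2*m^2 - 2*m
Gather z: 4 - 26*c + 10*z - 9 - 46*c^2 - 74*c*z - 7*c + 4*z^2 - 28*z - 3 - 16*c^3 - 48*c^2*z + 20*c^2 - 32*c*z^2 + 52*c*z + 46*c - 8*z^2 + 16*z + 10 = -16*c^3 - 26*c^2 + 13*c + z^2*(-32*c - 4) + z*(-48*c^2 - 22*c - 2) + 2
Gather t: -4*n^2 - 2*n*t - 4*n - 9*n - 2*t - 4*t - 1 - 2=-4*n^2 - 13*n + t*(-2*n - 6) - 3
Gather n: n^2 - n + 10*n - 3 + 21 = n^2 + 9*n + 18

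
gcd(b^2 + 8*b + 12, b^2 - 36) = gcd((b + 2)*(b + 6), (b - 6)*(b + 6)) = b + 6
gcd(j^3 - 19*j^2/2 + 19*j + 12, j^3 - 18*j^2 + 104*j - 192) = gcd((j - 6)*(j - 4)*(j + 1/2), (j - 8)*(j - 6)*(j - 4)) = j^2 - 10*j + 24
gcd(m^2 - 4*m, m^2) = m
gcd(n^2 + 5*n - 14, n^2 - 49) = n + 7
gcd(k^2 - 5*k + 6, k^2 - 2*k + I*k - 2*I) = k - 2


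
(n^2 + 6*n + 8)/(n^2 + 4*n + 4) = (n + 4)/(n + 2)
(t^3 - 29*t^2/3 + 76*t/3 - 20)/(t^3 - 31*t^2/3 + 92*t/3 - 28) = (3*t - 5)/(3*t - 7)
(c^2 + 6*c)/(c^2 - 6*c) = (c + 6)/(c - 6)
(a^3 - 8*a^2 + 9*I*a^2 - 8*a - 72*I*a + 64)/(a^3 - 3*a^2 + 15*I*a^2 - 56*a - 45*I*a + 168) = (a^2 + a*(-8 + I) - 8*I)/(a^2 + a*(-3 + 7*I) - 21*I)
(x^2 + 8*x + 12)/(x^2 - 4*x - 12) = (x + 6)/(x - 6)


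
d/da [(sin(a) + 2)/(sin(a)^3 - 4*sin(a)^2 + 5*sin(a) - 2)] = 2*(-2*sin(a) + cos(a)^2 + 5)*cos(a)/((sin(a) - 2)^2*(sin(a) - 1)^3)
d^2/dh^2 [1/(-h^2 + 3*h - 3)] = 2*(h^2 - 3*h - (2*h - 3)^2 + 3)/(h^2 - 3*h + 3)^3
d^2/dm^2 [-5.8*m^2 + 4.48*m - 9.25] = -11.6000000000000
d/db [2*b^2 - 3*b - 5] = 4*b - 3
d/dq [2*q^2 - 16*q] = 4*q - 16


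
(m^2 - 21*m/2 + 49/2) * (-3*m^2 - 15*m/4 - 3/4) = -3*m^4 + 111*m^3/4 - 279*m^2/8 - 84*m - 147/8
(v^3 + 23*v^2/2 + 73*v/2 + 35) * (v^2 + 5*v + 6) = v^5 + 33*v^4/2 + 100*v^3 + 573*v^2/2 + 394*v + 210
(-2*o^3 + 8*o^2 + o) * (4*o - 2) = -8*o^4 + 36*o^3 - 12*o^2 - 2*o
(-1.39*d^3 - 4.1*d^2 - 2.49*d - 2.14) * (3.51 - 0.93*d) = 1.2927*d^4 - 1.0659*d^3 - 12.0753*d^2 - 6.7497*d - 7.5114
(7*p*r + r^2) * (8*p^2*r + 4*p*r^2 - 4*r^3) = 56*p^3*r^2 + 36*p^2*r^3 - 24*p*r^4 - 4*r^5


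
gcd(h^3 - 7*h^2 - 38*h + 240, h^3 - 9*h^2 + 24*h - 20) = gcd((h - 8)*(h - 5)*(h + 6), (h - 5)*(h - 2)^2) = h - 5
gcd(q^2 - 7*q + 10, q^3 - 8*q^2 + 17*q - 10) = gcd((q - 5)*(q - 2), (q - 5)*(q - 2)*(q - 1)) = q^2 - 7*q + 10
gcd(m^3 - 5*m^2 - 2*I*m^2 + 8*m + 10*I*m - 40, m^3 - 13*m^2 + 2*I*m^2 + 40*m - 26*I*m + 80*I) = m^2 + m*(-5 + 2*I) - 10*I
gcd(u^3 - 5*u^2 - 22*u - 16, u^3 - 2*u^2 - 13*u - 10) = u^2 + 3*u + 2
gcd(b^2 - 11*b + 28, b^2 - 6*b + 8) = b - 4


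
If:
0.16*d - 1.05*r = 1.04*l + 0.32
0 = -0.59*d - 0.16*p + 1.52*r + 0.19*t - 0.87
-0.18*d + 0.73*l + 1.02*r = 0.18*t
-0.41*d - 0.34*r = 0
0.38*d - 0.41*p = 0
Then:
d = -0.37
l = -0.81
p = -0.34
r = 0.44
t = -0.41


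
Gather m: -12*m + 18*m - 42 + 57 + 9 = 6*m + 24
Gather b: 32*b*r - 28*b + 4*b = b*(32*r - 24)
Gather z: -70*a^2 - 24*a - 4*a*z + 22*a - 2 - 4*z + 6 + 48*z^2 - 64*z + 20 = -70*a^2 - 2*a + 48*z^2 + z*(-4*a - 68) + 24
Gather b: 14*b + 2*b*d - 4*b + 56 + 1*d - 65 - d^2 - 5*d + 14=b*(2*d + 10) - d^2 - 4*d + 5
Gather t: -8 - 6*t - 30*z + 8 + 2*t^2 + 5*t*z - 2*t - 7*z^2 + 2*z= 2*t^2 + t*(5*z - 8) - 7*z^2 - 28*z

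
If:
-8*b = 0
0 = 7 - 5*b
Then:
No Solution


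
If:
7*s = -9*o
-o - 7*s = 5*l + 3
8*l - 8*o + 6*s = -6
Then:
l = 1/17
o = 7/17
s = -9/17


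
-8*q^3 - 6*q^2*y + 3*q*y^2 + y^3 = (-2*q + y)*(q + y)*(4*q + y)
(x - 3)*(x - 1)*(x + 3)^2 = x^4 + 2*x^3 - 12*x^2 - 18*x + 27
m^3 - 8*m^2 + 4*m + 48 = (m - 6)*(m - 4)*(m + 2)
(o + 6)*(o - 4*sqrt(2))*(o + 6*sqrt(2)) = o^3 + 2*sqrt(2)*o^2 + 6*o^2 - 48*o + 12*sqrt(2)*o - 288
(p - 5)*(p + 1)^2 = p^3 - 3*p^2 - 9*p - 5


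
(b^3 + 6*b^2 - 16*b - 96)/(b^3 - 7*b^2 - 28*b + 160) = (b^2 + 10*b + 24)/(b^2 - 3*b - 40)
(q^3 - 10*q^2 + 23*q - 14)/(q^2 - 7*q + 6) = (q^2 - 9*q + 14)/(q - 6)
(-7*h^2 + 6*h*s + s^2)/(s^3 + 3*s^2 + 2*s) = (-7*h^2 + 6*h*s + s^2)/(s*(s^2 + 3*s + 2))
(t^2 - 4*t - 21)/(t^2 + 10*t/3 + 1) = 3*(t - 7)/(3*t + 1)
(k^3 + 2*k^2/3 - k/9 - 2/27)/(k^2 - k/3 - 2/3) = (k^2 - 1/9)/(k - 1)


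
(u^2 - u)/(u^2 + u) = (u - 1)/(u + 1)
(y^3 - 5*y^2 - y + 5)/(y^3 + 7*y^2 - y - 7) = (y - 5)/(y + 7)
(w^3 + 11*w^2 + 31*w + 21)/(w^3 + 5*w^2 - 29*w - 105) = (w + 1)/(w - 5)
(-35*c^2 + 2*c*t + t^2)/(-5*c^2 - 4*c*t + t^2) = (7*c + t)/(c + t)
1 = 1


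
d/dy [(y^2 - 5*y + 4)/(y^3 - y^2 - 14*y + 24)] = (-y^4 + 10*y^3 - 31*y^2 + 56*y - 64)/(y^6 - 2*y^5 - 27*y^4 + 76*y^3 + 148*y^2 - 672*y + 576)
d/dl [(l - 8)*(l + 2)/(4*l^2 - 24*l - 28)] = 9*(l - 3)/(2*(l^4 - 12*l^3 + 22*l^2 + 84*l + 49))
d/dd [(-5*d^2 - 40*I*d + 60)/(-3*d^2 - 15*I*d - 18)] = 5*I/(-d^2 + 2*I*d + 1)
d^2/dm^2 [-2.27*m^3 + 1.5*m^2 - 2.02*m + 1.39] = 3.0 - 13.62*m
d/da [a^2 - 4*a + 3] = 2*a - 4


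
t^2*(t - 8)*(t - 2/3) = t^4 - 26*t^3/3 + 16*t^2/3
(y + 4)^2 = y^2 + 8*y + 16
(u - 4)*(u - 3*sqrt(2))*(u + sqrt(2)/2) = u^3 - 4*u^2 - 5*sqrt(2)*u^2/2 - 3*u + 10*sqrt(2)*u + 12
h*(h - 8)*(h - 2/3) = h^3 - 26*h^2/3 + 16*h/3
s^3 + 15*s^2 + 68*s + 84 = (s + 2)*(s + 6)*(s + 7)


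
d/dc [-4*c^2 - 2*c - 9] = -8*c - 2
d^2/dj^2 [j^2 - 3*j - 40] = 2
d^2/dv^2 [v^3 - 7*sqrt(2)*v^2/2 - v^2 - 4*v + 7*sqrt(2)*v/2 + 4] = 6*v - 7*sqrt(2) - 2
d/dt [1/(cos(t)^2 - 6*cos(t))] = 2*(cos(t) - 3)*sin(t)/((cos(t) - 6)^2*cos(t)^2)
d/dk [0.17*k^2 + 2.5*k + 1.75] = 0.34*k + 2.5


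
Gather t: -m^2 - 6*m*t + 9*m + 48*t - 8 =-m^2 + 9*m + t*(48 - 6*m) - 8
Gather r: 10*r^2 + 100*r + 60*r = 10*r^2 + 160*r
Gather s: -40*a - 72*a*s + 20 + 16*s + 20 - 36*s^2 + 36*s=-40*a - 36*s^2 + s*(52 - 72*a) + 40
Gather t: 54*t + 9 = 54*t + 9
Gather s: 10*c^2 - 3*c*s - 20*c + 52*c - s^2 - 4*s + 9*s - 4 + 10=10*c^2 + 32*c - s^2 + s*(5 - 3*c) + 6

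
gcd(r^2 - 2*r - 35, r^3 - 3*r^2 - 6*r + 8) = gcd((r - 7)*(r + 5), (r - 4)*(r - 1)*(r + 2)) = 1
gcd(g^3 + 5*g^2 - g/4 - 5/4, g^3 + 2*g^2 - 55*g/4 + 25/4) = g^2 + 9*g/2 - 5/2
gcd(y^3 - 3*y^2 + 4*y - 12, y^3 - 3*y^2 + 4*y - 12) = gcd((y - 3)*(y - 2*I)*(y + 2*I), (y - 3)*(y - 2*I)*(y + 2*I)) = y^3 - 3*y^2 + 4*y - 12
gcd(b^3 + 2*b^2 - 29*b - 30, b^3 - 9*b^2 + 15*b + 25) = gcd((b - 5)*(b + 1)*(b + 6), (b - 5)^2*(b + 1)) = b^2 - 4*b - 5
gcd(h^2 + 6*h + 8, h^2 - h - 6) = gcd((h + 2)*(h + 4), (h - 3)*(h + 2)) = h + 2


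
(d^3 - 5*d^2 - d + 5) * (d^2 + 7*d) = d^5 + 2*d^4 - 36*d^3 - 2*d^2 + 35*d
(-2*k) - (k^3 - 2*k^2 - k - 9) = -k^3 + 2*k^2 - k + 9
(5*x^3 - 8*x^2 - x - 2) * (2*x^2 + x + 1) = 10*x^5 - 11*x^4 - 5*x^3 - 13*x^2 - 3*x - 2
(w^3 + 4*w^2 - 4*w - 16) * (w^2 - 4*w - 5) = w^5 - 25*w^3 - 20*w^2 + 84*w + 80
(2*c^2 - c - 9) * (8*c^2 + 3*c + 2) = 16*c^4 - 2*c^3 - 71*c^2 - 29*c - 18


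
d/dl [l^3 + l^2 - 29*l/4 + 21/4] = 3*l^2 + 2*l - 29/4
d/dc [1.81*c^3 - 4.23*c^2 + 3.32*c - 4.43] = 5.43*c^2 - 8.46*c + 3.32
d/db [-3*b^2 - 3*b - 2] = -6*b - 3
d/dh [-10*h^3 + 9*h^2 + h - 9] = -30*h^2 + 18*h + 1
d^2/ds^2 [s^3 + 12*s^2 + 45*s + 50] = 6*s + 24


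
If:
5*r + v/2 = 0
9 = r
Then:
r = 9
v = -90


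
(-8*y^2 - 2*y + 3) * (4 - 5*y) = 40*y^3 - 22*y^2 - 23*y + 12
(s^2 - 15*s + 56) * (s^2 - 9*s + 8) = s^4 - 24*s^3 + 199*s^2 - 624*s + 448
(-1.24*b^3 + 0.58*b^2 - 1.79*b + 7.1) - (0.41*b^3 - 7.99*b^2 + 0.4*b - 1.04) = -1.65*b^3 + 8.57*b^2 - 2.19*b + 8.14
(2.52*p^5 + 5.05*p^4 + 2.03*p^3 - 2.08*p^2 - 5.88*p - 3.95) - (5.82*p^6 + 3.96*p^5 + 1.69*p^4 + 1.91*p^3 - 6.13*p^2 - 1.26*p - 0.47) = -5.82*p^6 - 1.44*p^5 + 3.36*p^4 + 0.12*p^3 + 4.05*p^2 - 4.62*p - 3.48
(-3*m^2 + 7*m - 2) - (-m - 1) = -3*m^2 + 8*m - 1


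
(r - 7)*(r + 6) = r^2 - r - 42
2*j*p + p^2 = p*(2*j + p)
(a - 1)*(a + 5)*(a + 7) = a^3 + 11*a^2 + 23*a - 35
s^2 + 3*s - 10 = (s - 2)*(s + 5)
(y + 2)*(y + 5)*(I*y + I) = I*y^3 + 8*I*y^2 + 17*I*y + 10*I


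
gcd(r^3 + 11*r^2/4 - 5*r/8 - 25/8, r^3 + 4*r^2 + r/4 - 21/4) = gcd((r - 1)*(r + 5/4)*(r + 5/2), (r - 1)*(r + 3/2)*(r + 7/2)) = r - 1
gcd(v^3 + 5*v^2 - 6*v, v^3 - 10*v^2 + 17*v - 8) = v - 1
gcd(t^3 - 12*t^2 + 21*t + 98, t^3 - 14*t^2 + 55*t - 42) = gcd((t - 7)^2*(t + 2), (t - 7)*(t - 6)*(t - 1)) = t - 7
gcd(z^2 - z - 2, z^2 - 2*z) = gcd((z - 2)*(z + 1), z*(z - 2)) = z - 2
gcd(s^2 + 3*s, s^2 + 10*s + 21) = s + 3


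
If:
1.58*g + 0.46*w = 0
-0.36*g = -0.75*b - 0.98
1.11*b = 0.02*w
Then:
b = -0.15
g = 2.41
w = -8.28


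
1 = 1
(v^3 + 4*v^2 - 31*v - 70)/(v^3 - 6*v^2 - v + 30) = (v + 7)/(v - 3)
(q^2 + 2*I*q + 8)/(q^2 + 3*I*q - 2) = (q^2 + 2*I*q + 8)/(q^2 + 3*I*q - 2)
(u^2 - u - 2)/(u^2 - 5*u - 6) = (u - 2)/(u - 6)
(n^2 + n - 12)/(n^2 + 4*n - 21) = (n + 4)/(n + 7)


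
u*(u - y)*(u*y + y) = u^3*y - u^2*y^2 + u^2*y - u*y^2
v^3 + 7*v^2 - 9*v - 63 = (v - 3)*(v + 3)*(v + 7)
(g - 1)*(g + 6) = g^2 + 5*g - 6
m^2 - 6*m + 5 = (m - 5)*(m - 1)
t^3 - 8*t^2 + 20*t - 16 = (t - 4)*(t - 2)^2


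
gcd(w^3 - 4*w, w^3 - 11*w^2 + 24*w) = w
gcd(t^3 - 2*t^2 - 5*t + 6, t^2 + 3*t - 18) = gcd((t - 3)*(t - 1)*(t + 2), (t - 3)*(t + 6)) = t - 3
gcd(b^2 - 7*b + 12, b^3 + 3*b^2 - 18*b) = b - 3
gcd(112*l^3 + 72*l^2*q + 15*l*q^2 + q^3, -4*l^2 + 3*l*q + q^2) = 4*l + q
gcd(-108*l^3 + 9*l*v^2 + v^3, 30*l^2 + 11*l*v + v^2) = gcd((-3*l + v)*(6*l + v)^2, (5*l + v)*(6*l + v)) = 6*l + v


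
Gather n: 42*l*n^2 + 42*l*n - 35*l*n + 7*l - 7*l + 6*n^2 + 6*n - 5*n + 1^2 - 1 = n^2*(42*l + 6) + n*(7*l + 1)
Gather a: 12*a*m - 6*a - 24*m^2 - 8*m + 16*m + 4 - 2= a*(12*m - 6) - 24*m^2 + 8*m + 2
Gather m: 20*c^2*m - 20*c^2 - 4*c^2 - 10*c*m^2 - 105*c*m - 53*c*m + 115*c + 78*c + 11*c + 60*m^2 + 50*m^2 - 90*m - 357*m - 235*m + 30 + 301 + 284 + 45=-24*c^2 + 204*c + m^2*(110 - 10*c) + m*(20*c^2 - 158*c - 682) + 660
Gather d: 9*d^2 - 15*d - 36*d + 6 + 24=9*d^2 - 51*d + 30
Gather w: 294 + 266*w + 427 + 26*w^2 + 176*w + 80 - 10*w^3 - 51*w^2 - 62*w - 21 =-10*w^3 - 25*w^2 + 380*w + 780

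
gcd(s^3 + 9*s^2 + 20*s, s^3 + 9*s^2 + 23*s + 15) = s + 5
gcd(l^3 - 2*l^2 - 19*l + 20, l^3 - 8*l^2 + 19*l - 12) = l - 1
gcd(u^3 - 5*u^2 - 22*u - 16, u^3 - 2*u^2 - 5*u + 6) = u + 2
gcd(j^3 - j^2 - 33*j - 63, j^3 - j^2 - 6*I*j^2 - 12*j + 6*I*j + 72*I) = j + 3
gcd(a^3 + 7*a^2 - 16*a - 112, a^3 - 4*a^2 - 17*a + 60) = a + 4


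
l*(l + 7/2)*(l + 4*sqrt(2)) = l^3 + 7*l^2/2 + 4*sqrt(2)*l^2 + 14*sqrt(2)*l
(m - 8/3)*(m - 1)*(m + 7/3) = m^3 - 4*m^2/3 - 53*m/9 + 56/9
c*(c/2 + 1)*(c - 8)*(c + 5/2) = c^4/2 - 7*c^3/4 - 31*c^2/2 - 20*c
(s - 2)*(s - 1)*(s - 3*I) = s^3 - 3*s^2 - 3*I*s^2 + 2*s + 9*I*s - 6*I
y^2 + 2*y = y*(y + 2)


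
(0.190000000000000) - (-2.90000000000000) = 3.09000000000000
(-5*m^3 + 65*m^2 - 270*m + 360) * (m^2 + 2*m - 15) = -5*m^5 + 55*m^4 - 65*m^3 - 1155*m^2 + 4770*m - 5400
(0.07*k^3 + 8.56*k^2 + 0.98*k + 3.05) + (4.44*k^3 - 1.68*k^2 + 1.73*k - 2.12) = 4.51*k^3 + 6.88*k^2 + 2.71*k + 0.93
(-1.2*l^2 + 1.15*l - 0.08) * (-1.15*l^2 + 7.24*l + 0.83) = 1.38*l^4 - 10.0105*l^3 + 7.422*l^2 + 0.3753*l - 0.0664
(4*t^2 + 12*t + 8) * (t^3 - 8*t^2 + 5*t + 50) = 4*t^5 - 20*t^4 - 68*t^3 + 196*t^2 + 640*t + 400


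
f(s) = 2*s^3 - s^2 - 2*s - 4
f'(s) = 6*s^2 - 2*s - 2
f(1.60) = -1.57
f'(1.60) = 10.16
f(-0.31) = -3.54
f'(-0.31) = -0.80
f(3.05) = 37.34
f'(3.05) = 47.72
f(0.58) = -5.11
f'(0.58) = -1.14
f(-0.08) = -3.85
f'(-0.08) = -1.80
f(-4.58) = -207.96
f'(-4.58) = 133.02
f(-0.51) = -3.51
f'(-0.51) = 0.58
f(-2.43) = -33.74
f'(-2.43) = 38.29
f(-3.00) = -61.00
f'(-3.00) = 58.00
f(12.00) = 3284.00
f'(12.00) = 838.00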